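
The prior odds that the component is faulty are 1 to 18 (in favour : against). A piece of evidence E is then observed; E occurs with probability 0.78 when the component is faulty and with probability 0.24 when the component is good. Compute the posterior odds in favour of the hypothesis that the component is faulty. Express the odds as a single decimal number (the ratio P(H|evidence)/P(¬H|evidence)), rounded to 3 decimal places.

Prior odds = 1/18 = 0.055556.
Likelihood ratio for E = 0.78/0.24 = 3.2500.
Posterior odds = prior odds × LR = 0.18056.

Posterior odds ≈ 0.181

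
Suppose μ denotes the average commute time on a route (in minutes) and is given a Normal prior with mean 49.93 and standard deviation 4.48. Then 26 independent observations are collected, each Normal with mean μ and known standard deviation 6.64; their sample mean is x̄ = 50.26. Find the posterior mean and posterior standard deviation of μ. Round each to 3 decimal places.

Posterior mean ≈ 50.234; posterior SD ≈ 1.250

With known σ, the Normal prior is conjugate. Weight on the data is w = (n/σ²)/(n/σ² + 1/τ₀²) = 0.589708/(0.589708+0.0498246) = 0.92209.
Posterior mean = w·x̄ + (1−w)·μ₀ = 0.92209·50.26 + 0.077908·49.93 = 50.234. Posterior variance = 1/(0.589708+0.0498246) = 1.56364, so SD = 1.250.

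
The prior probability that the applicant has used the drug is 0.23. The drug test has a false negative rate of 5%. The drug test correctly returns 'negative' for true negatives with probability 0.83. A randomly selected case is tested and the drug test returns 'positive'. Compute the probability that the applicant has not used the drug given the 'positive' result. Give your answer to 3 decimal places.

P(¬H | E) ≈ 0.375

Write H for 'the applicant has used the drug'. Prior odds H:¬H = 0.23/0.77 = 0.29870. For the 'positive' outcome, the likelihood ratio is 0.95/0.17 = 5.5882.
Posterior odds = 0.29870 × 5.5882 = 1.6692, so P(H|E) = 1.6692/(1+1.6692) = 0.625. Then P(¬H|E) = 1 − 0.625 = 0.375.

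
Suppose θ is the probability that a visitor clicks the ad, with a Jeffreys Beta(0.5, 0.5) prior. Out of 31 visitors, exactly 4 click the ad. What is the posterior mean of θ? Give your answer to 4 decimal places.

Posterior mean ≈ 0.1406

Observing 4 successes and 27 failures updates Beta(0.5, 0.5) by adding the success and failure counts to the two shape parameters: α = 0.5+4 = 4.5, β = 0.5+27 = 27.5.
Posterior mean = α/(α+β) = 4.5/32 = 0.1406.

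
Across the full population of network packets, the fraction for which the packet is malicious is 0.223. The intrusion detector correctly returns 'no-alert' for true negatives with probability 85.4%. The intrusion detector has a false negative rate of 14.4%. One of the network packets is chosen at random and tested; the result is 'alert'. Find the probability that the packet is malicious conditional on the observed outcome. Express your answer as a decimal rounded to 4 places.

P(H | E) ≈ 0.6272

Write H for 'the packet is malicious'. Prior odds H:¬H = 0.223/0.777 = 0.28700. For the 'alert' outcome, the likelihood ratio is 0.856/0.146 = 5.8630.
Posterior odds = 0.28700 × 5.8630 = 1.6827, so P(H|E) = 1.6827/(1+1.6827) = 0.6272.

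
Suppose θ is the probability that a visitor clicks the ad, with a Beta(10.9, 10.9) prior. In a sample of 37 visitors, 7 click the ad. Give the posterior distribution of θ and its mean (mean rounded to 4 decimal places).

Posterior: Beta(17.9, 40.9); mean ≈ 0.3044

Observing 7 successes and 30 failures updates Beta(10.9, 10.9) by adding the success and failure counts to the two shape parameters: α = 10.9+7 = 17.9, β = 10.9+30 = 40.9.
E[θ | data] = 17.9/(17.9+40.9) = 0.3044.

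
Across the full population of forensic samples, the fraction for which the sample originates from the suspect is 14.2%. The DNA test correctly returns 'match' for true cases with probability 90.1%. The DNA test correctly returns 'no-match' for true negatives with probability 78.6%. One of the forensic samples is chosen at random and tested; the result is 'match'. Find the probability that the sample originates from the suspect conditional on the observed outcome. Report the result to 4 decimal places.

P(H | E) ≈ 0.4107

Let H be the event that the sample originates from the suspect. P(H) = 0.142, so P(¬H) = 0.858. With E the 'match' result, P(E|H) = 0.901 and P(E|¬H) = 0.214.
P(E) = 0.901·0.142 + 0.214·0.858 = 0.12794 + 0.18361 = 0.31155.
By Bayes' theorem, P(H|E) = 0.12794 / 0.31155 = 0.4107.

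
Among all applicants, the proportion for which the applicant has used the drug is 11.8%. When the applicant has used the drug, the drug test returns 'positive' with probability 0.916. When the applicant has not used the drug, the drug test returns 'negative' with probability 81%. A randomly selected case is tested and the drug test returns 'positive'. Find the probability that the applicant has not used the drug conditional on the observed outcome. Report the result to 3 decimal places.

Let H be the event that the applicant has used the drug. P(H) = 0.118, so P(¬H) = 0.882. With E the 'positive' result, P(E|H) = 0.916 and P(E|¬H) = 0.19.
P(E) = 0.916·0.118 + 0.19·0.882 = 0.10809 + 0.16758 = 0.27567.
By Bayes' theorem, P(H|E) = 0.10809 / 0.27567 = 0.392. Hence P(¬H|E) = 1 − 0.392 = 0.608.

P(¬H | E) ≈ 0.608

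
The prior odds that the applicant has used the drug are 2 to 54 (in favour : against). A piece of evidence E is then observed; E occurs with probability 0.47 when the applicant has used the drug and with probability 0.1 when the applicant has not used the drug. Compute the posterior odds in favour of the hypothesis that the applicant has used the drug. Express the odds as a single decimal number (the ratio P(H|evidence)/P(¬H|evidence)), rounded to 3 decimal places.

Posterior odds ≈ 0.174

Prior odds = 2/54 = 0.037037. In log-odds, ln(0.037037) = -3.2958.
Add log likelihood ratio: ln(4.7000) = 1.5476.
Posterior log-odds = -1.7483, so posterior odds = exp(-1.7483) = 0.17407.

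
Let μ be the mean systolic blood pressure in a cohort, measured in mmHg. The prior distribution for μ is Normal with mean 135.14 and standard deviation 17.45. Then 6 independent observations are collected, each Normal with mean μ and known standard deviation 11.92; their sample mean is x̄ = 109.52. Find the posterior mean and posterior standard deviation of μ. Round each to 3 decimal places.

Posterior mean ≈ 111.369; posterior SD ≈ 4.687

With known σ, the Normal prior is conjugate. Weight on the data is w = (n/σ²)/(n/σ² + 1/τ₀²) = 0.0422278/(0.0422278+0.00328405) = 0.92784.
Posterior mean = w·x̄ + (1−w)·μ₀ = 0.92784·109.52 + 0.072158·135.14 = 111.369. Posterior variance = 1/(0.0422278+0.00328405) = 21.9723, so SD = 4.687.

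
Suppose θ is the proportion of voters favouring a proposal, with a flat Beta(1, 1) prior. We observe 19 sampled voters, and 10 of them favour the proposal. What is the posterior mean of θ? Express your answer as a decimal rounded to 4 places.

Posterior mean ≈ 0.5238

The binomial likelihood is conjugate to the Beta prior: with 10 successes and 9 failures, the posterior is Beta(1+10, 1+9) = Beta(11, 10).
E[θ | data] = 11/(11+10) = 0.5238.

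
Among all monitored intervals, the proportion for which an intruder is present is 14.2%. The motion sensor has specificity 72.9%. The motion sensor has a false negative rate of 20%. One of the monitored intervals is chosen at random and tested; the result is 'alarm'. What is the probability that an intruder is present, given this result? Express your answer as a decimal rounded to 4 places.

P(H | E) ≈ 0.3282

Write H for 'an intruder is present'. Prior odds H:¬H = 0.142/0.858 = 0.16550. For the 'alarm' outcome, the likelihood ratio is 0.8/0.271 = 2.9520.
Posterior odds = 0.16550 × 2.9520 = 0.48856, so P(H|E) = 0.48856/(1+0.48856) = 0.3282.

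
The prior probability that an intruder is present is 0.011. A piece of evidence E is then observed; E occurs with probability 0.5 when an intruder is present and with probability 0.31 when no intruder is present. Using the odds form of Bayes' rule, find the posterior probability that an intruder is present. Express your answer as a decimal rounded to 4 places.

Posterior probability ≈ 0.0176

Prior odds = 0.011/(1−0.011) = 0.011122.
Likelihood ratio for E = 0.5/0.31 = 1.6129.
Posterior odds = prior odds × LR = 0.017939.
Posterior probability = odds/(1+odds) = 0.017939/1.0179 = 0.0176.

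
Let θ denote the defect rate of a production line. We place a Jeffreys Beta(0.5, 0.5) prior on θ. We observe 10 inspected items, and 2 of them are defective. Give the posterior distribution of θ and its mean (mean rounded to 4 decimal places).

Posterior: Beta(2.5, 8.5); mean ≈ 0.2273

Observing 2 successes and 8 failures updates Beta(0.5, 0.5) by adding the success and failure counts to the two shape parameters: α = 0.5+2 = 2.5, β = 0.5+8 = 8.5.
Posterior mean = α/(α+β) = 2.5/11 = 0.2273.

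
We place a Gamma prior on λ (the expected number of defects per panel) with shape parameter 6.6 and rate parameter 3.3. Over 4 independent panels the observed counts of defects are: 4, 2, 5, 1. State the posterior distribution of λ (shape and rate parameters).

Posterior: Gamma(shape=18.6, rate=7.3)

Total count ∑xᵢ = 12 over n = 4 panels.
Gamma is conjugate to the Poisson likelihood: posterior is Gamma(shape = 6.6+12 = 18.6, rate = 3.3+4 = 7.3).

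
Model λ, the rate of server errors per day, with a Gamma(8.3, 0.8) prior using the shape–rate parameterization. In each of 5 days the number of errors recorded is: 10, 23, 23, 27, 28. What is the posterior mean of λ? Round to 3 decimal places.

The Poisson likelihood adds the total count to the shape and the number of exposure periods to the rate. Here ∑xᵢ = 111 and n = 5, so shape 8.3→119.3 and rate 0.8→5.8.
Posterior mean = shape/rate = 119.3/5.8 = 20.569.

Posterior mean ≈ 20.569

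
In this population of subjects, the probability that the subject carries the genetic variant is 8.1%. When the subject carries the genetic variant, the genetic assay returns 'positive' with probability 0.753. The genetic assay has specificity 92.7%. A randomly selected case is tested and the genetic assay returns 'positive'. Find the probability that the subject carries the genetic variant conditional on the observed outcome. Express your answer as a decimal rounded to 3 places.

Write H for 'the subject carries the genetic variant'. Prior odds H:¬H = 0.081/0.919 = 0.088139. For the 'positive' outcome, the likelihood ratio is 0.753/0.073 = 10.315.
Posterior odds = 0.088139 × 10.315 = 0.90916, so P(H|E) = 0.90916/(1+0.90916) = 0.476.

P(H | E) ≈ 0.476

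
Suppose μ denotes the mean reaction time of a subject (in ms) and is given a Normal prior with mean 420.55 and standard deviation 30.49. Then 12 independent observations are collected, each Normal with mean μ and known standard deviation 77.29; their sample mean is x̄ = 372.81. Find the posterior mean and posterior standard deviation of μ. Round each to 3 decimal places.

Posterior mean ≈ 389.459; posterior SD ≈ 18.006

Prior precision 1/τ₀² = 1/30.49² = 0.00107569; data precision n/σ² = 12/77.29² = 0.00200879.
Posterior precision = 0.00107569 + 0.00200879 = 0.00308448, giving posterior SD = 1/√0.00308448 = 18.006.
Posterior mean = (0.00107569·420.55 + 0.00200879·372.81) / 0.00308448 = 389.459.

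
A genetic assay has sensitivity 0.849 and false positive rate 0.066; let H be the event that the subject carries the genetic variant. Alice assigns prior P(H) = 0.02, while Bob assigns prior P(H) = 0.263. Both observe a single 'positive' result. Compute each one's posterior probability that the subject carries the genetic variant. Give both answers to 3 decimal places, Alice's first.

Alice: 0.208; Bob: 0.821

The likelihood ratio for a 'positive' result is 0.849/0.066 = 12.864.
Alice: prior odds 0.02/0.98 = 0.020408; posterior odds 0.26252; posterior probability 0.208.
Bob: prior odds 0.263/0.737 = 0.35685; posterior odds 4.5904; posterior probability 0.821.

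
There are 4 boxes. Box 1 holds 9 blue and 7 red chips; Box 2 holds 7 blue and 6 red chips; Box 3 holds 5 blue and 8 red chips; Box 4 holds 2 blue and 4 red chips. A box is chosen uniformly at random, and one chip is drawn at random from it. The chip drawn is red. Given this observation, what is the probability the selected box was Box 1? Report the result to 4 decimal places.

Posterior probability ≈ 0.2006

P(red|Box 1) = 0.4375; P(red|Box 2) = 0.4615; P(red|Box 3) = 0.6154; P(red|Box 4) = 0.6667.
Prior × likelihood for each source: 0.25·0.4375=0.1094, 0.25·0.4615=0.1154, 0.25·0.6154=0.1538, 0.25·0.6667=0.1667. Summing gives P(red) = 0.54527.
P(Box 1 | red) = 0.1094 / 0.54527 = 0.2006.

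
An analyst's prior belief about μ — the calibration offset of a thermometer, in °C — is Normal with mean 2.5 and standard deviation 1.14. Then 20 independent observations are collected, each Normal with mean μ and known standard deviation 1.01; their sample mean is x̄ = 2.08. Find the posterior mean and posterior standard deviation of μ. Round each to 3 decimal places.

Prior precision 1/τ₀² = 1/1.14² = 0.769468; data precision n/σ² = 20/1.01² = 19.6059.
Posterior precision = 0.769468 + 19.6059 = 20.3754, giving posterior SD = 1/√20.3754 = 0.222.
Posterior mean = (0.769468·2.5 + 19.6059·2.08) / 20.3754 = 2.096.

Posterior mean ≈ 2.096; posterior SD ≈ 0.222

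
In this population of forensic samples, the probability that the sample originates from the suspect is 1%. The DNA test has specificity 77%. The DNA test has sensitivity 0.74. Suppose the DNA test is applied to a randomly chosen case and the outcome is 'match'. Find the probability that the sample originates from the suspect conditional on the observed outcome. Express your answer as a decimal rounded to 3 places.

Write H for 'the sample originates from the suspect'. Prior odds H:¬H = 0.01/0.99 = 0.010101. For the 'match' outcome, the likelihood ratio is 0.74/0.23 = 3.2174.
Posterior odds = 0.010101 × 3.2174 = 0.032499, so P(H|E) = 0.032499/(1+0.032499) = 0.031.

P(H | E) ≈ 0.031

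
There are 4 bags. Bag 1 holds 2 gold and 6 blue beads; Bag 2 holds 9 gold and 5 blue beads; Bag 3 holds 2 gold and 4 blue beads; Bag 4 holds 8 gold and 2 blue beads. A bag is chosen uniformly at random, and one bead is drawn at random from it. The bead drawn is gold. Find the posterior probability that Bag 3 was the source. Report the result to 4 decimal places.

Posterior probability ≈ 0.1645

P(gold|Bag 1) = 0.25; P(gold|Bag 2) = 0.6429; P(gold|Bag 3) = 0.3333; P(gold|Bag 4) = 0.8.
Prior × likelihood for each source: 0.25·0.25=0.06250, 0.25·0.6429=0.1607, 0.25·0.3333=0.08333, 0.25·0.8=0.2000. Summing gives P(gold) = 0.50655.
P(Bag 3 | gold) = 0.08333 / 0.50655 = 0.1645.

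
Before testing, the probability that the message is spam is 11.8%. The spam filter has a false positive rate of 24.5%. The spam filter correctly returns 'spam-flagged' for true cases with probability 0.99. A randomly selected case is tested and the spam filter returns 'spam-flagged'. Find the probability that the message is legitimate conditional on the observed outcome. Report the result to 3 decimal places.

Write H for 'the message is spam'. Prior odds H:¬H = 0.118/0.882 = 0.13379. For the 'spam-flagged' outcome, the likelihood ratio is 0.99/0.245 = 4.0408.
Posterior odds = 0.13379 × 4.0408 = 0.54061, so P(H|E) = 0.54061/(1+0.54061) = 0.351. Then P(¬H|E) = 1 − 0.351 = 0.649.

P(¬H | E) ≈ 0.649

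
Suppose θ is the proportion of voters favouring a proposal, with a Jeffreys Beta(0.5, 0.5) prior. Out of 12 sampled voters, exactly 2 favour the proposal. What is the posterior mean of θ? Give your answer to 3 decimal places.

Posterior mean ≈ 0.192

Observing 2 successes and 10 failures updates Beta(0.5, 0.5) by adding the success and failure counts to the two shape parameters: α = 0.5+2 = 2.5, β = 0.5+10 = 10.5.
E[θ | data] = 2.5/(2.5+10.5) = 0.192.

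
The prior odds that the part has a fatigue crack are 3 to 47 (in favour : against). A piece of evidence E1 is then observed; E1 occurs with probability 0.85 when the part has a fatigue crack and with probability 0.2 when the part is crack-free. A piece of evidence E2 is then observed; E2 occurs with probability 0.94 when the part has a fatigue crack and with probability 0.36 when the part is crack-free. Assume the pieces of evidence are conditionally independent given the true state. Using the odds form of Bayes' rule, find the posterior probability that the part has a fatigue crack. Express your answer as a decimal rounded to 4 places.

Prior odds = 3/47 = 0.063830.
Likelihood ratio for E1 = 0.85/0.2 = 4.2500.
Likelihood ratio for E2 = 0.94/0.36 = 2.6111.
Posterior odds = prior odds × LR₁ × LR₂ = 0.70833.
Posterior probability = odds/(1+odds) = 0.70833/1.7083 = 0.4146.

Posterior probability ≈ 0.4146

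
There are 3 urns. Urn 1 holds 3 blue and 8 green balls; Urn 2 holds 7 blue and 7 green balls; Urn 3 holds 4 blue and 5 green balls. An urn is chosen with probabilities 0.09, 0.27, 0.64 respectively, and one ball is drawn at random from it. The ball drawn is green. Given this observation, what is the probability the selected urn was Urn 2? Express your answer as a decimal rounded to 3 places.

Tabulate prior·likelihood by source: [1] prior 0.09, lik 0.7273, product 0.06545; [2] prior 0.27, lik 0.5, product 0.1350; [3] prior 0.64, lik 0.5556, product 0.3556.
Normalizing constant = 0.55601; the posterior for Urn 2 is its product over the sum, 0.1350/0.55601 = 0.243.

Posterior probability ≈ 0.243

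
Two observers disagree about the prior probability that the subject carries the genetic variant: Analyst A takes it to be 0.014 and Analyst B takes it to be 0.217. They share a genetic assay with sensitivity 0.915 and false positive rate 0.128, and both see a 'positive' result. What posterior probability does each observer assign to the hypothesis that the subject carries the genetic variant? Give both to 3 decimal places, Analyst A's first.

Analyst A: 0.092; Analyst B: 0.665

P('+'|H) = 0.915, P('+'|¬H) = 0.128.
Analyst A: numerator 0.915·0.014 = 0.012810; evidence = 0.012810+0.128·0.986 = 0.13902; posterior = 0.092.
Analyst B: numerator 0.915·0.217 = 0.19856; evidence = 0.19856+0.128·0.783 = 0.29878; posterior = 0.665.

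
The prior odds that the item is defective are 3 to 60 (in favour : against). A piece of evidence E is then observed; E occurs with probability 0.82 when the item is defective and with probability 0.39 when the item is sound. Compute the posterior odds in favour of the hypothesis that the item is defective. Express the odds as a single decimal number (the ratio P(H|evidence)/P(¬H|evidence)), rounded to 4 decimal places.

Prior odds = 3/60 = 0.050000. In log-odds, ln(0.050000) = -2.9957.
Add log likelihood ratio: ln(2.1026) = 0.74316.
Posterior log-odds = -2.2526, so posterior odds = exp(-2.2526) = 0.10513.

Posterior odds ≈ 0.1051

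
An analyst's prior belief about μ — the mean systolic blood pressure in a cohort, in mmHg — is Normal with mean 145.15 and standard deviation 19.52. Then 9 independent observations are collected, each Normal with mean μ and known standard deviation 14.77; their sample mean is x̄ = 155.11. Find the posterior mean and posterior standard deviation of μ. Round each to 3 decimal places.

With known σ, the Normal prior is conjugate. Weight on the data is w = (n/σ²)/(n/σ² + 1/τ₀²) = 0.0412555/(0.0412555+0.00262446) = 0.94019.
Posterior mean = w·x̄ + (1−w)·μ₀ = 0.94019·155.11 + 0.059810·145.15 = 154.514. Posterior variance = 1/(0.0412555+0.00262446) = 22.7895, so SD = 4.774.

Posterior mean ≈ 154.514; posterior SD ≈ 4.774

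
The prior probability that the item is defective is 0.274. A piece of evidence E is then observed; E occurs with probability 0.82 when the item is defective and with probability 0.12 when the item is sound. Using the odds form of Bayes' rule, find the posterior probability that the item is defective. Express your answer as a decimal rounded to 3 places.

Posterior probability ≈ 0.721

Prior odds = 0.274/(1−0.274) = 0.37741.
Likelihood ratio for E = 0.82/0.12 = 6.8333.
Posterior odds = prior odds × LR = 2.5790.
Posterior probability = odds/(1+odds) = 2.5790/3.5790 = 0.721.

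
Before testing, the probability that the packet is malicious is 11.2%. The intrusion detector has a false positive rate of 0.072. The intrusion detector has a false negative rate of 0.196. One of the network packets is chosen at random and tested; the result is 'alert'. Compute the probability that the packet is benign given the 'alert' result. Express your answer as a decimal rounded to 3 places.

P(¬H | E) ≈ 0.415

Let H be the event that the packet is malicious. P(H) = 0.112, so P(¬H) = 0.888. With E the 'alert' result, P(E|H) = 0.804 and P(E|¬H) = 0.072.
P(E) = 0.804·0.112 + 0.072·0.888 = 0.090048 + 0.063936 = 0.15398.
By Bayes' theorem, P(H|E) = 0.090048 / 0.15398 = 0.585. Hence P(¬H|E) = 1 − 0.585 = 0.415.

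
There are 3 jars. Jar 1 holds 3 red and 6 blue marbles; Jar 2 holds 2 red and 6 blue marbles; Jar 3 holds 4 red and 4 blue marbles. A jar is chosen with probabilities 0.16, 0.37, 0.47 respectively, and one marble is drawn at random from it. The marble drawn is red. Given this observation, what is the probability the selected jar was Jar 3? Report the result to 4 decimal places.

Posterior probability ≈ 0.6171

Tabulate prior·likelihood by source: [1] prior 0.16, lik 0.3333, product 0.05333; [2] prior 0.37, lik 0.25, product 0.09250; [3] prior 0.47, lik 0.5, product 0.2350.
Normalizing constant = 0.38083; the posterior for Jar 3 is its product over the sum, 0.2350/0.38083 = 0.6171.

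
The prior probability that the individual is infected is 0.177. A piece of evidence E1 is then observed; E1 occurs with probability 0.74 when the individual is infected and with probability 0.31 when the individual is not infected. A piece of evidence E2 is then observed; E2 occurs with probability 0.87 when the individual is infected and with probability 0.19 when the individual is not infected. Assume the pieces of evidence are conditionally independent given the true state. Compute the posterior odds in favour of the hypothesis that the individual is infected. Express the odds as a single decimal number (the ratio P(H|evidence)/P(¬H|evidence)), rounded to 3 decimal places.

Posterior odds ≈ 2.351

Prior odds = 0.177/(1−0.177) = 0.21507. In log-odds, ln(0.21507) = -1.5368.
Add log likelihood ratios: ln(2.3871) + ln(4.5789) = 2.3915.
Posterior log-odds = 0.85474, so posterior odds = exp(0.85474) = 2.3508.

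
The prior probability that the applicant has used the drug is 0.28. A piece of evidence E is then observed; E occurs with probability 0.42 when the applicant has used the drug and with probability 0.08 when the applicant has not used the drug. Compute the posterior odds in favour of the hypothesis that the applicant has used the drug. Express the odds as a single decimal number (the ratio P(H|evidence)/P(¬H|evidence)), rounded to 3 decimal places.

Posterior odds ≈ 2.042

Prior odds = 0.28/(1−0.28) = 0.38889.
Likelihood ratio for E = 0.42/0.08 = 5.2500.
Posterior odds = prior odds × LR = 2.0417.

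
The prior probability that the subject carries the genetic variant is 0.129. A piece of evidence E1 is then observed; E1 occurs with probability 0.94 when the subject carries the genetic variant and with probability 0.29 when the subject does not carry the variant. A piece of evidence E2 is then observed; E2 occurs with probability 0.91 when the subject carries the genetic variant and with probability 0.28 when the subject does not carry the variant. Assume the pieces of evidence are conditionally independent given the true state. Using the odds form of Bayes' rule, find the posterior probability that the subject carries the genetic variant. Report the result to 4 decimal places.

Posterior probability ≈ 0.6094

Prior odds = 0.129/(1−0.129) = 0.14811. In log-odds, ln(0.14811) = -1.9098.
Add log likelihood ratios: ln(3.2414) + ln(3.2500) = 2.3547.
Posterior log-odds = 0.44482, so posterior odds = exp(0.44482) = 1.5602. Converting, P(H|E) = 1.5602/2.5602 = 0.6094.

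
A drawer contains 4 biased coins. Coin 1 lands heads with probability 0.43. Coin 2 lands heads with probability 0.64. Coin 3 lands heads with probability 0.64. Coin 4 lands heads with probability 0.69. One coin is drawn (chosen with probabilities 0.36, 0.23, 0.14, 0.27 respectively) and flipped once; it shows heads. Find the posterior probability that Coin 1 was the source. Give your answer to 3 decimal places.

P(heads|C1) = 0.43; P(heads|C2) = 0.64; P(heads|C3) = 0.64; P(heads|C4) = 0.69.
Prior × likelihood for each source: 0.36·0.43=0.1548, 0.23·0.64=0.1472, 0.14·0.64=0.08960, 0.27·0.69=0.1863. Summing gives P(heads) = 0.57790.
P(Coin 1 | heads) = 0.1548 / 0.57790 = 0.268.

Posterior probability ≈ 0.268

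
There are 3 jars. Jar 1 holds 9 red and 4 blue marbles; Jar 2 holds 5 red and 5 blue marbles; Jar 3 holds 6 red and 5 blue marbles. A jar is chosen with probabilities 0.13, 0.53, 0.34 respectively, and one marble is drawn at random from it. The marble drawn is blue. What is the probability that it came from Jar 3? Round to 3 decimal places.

P(blue|Jar 1) = 0.3077; P(blue|Jar 2) = 0.5; P(blue|Jar 3) = 0.4545.
Prior × likelihood for each source: 0.13·0.3077=0.04000, 0.53·0.5=0.2650, 0.34·0.4545=0.1545. Summing gives P(blue) = 0.45955.
P(Jar 3 | blue) = 0.1545 / 0.45955 = 0.336.

Posterior probability ≈ 0.336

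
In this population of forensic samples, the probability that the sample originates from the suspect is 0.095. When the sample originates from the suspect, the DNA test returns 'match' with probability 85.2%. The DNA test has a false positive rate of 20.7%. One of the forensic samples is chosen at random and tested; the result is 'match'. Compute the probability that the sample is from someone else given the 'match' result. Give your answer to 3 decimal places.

Let H be the event that the sample originates from the suspect. P(H) = 0.095, so P(¬H) = 0.905. With E the 'match' result, P(E|H) = 0.852 and P(E|¬H) = 0.207.
P(E) = 0.852·0.095 + 0.207·0.905 = 0.080940 + 0.18734 = 0.26827.
By Bayes' theorem, P(H|E) = 0.080940 / 0.26827 = 0.302. Hence P(¬H|E) = 1 − 0.302 = 0.698.

P(¬H | E) ≈ 0.698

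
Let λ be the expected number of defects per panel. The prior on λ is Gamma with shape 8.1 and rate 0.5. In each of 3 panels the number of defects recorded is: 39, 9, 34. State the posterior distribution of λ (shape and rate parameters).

The Poisson likelihood adds the total count to the shape and the number of exposure periods to the rate. Here ∑xᵢ = 82 and n = 3, so shape 8.1→90.1 and rate 0.5→3.5.

Posterior: Gamma(shape=90.1, rate=3.5)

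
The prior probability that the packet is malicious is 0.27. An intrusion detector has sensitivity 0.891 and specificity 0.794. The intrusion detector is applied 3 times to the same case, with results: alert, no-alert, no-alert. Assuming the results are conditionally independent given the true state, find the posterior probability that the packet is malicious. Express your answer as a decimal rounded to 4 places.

Posterior P(H) ≈ 0.0293

With H the event that the packet is malicious, the joint likelihood of the observed sequence is P(data|H) = 0.891·0.109·0.109 = 0.010586 and P(data|¬H) = 0.206·0.794·0.794 = 0.12987.
Bayes: P(H|data) = 0.27·0.010586 / (0.27·0.010586 + 0.73·0.12987) = 0.0028582/0.097663 = 0.0293.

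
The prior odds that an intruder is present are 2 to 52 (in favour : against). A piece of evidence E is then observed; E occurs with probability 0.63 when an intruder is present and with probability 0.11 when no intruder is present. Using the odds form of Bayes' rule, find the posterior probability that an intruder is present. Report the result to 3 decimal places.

Prior odds = 2/52 = 0.038462.
Likelihood ratio for E = 0.63/0.11 = 5.7273.
Posterior odds = prior odds × LR = 0.22028.
Posterior probability = odds/(1+odds) = 0.22028/1.2203 = 0.181.

Posterior probability ≈ 0.181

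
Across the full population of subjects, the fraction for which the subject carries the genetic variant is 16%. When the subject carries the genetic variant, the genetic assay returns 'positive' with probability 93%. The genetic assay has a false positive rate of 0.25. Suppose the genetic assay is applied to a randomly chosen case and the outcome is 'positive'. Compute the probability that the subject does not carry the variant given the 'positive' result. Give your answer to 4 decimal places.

P(¬H | E) ≈ 0.5853

Write H for 'the subject carries the genetic variant'. Prior odds H:¬H = 0.16/0.84 = 0.19048. For the 'positive' outcome, the likelihood ratio is 0.93/0.25 = 3.7200.
Posterior odds = 0.19048 × 3.7200 = 0.70857, so P(H|E) = 0.70857/(1+0.70857) = 0.4147. Then P(¬H|E) = 1 − 0.4147 = 0.5853.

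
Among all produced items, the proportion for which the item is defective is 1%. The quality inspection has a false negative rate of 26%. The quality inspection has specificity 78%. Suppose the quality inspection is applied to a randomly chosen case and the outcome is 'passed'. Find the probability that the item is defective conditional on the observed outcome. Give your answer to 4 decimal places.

P(H | E) ≈ 0.0034

Let H be the event that the item is defective. P(H) = 0.01, so P(¬H) = 0.99. With E the 'passed' result, P(E|H) = 0.26 and P(E|¬H) = 0.78.
P(E) = 0.26·0.01 + 0.78·0.99 = 0.0026000 + 0.77220 = 0.77480.
By Bayes' theorem, P(H|E) = 0.0026000 / 0.77480 = 0.0034.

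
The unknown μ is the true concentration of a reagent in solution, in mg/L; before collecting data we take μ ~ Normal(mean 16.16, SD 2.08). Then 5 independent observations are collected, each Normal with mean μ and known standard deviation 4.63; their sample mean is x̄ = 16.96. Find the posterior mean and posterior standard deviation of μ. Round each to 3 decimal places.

Posterior mean ≈ 16.562; posterior SD ≈ 1.467

Prior precision 1/τ₀² = 1/2.08² = 0.231139; data precision n/σ² = 5/4.63² = 0.233243.
Posterior precision = 0.231139 + 0.233243 = 0.464382, giving posterior SD = 1/√0.464382 = 1.467.
Posterior mean = (0.231139·16.16 + 0.233243·16.96) / 0.464382 = 16.562.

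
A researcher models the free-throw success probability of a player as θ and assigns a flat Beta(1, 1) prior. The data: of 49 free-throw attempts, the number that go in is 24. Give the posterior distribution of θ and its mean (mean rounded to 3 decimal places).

The binomial likelihood is conjugate to the Beta prior: with 24 successes and 25 failures, the posterior is Beta(1+24, 1+25) = Beta(25, 26).
E[θ | data] = 25/(25+26) = 0.490.

Posterior: Beta(25, 26); mean ≈ 0.490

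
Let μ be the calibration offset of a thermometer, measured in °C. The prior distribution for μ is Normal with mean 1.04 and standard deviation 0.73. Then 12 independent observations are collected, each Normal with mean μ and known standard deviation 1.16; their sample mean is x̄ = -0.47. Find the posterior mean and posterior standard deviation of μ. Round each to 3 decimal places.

With known σ, the Normal prior is conjugate. Weight on the data is w = (n/σ²)/(n/σ² + 1/τ₀²) = 8.91795/(8.91795+1.87652) = 0.82616.
Posterior mean = w·x̄ + (1−w)·μ₀ = 0.82616·-0.47 + 0.17384·1.04 = -0.207. Posterior variance = 1/(8.91795+1.87652) = 0.0926399, so SD = 0.304.

Posterior mean ≈ -0.207; posterior SD ≈ 0.304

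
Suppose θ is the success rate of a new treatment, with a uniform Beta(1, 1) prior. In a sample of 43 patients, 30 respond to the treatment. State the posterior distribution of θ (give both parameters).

Observing 30 successes and 13 failures updates Beta(1, 1) by adding the success and failure counts to the two shape parameters: α = 1+30 = 31, β = 1+13 = 14.

Posterior: Beta(31, 14)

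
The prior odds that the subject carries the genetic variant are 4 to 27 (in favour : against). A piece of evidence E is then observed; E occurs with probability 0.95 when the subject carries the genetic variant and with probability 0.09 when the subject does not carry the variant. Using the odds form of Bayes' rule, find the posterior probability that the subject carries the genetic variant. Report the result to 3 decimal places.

Posterior probability ≈ 0.610

Prior odds = 4/27 = 0.14815. In log-odds, ln(0.14815) = -1.9095.
Add log likelihood ratio: ln(10.556) = 2.3567.
Posterior log-odds = 0.44711, so posterior odds = exp(0.44711) = 1.5638. Converting, P(H|E) = 1.5638/2.5638 = 0.610.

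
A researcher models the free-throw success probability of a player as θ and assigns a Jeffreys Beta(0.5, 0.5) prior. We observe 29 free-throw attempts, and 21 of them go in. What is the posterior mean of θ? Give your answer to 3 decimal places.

Posterior mean ≈ 0.717

The binomial likelihood is conjugate to the Beta prior: with 21 successes and 8 failures, the posterior is Beta(0.5+21, 0.5+8) = Beta(21.5, 8.5).
Posterior mean = α/(α+β) = 21.5/30 = 0.717.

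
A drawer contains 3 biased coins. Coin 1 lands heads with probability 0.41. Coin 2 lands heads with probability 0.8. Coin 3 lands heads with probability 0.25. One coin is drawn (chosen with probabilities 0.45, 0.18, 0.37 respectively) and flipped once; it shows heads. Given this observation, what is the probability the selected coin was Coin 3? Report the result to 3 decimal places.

Tabulate prior·likelihood by source: [1] prior 0.45, lik 0.41, product 0.1845; [2] prior 0.18, lik 0.8, product 0.1440; [3] prior 0.37, lik 0.25, product 0.09250.
Normalizing constant = 0.42100; the posterior for Coin 3 is its product over the sum, 0.09250/0.42100 = 0.220.

Posterior probability ≈ 0.220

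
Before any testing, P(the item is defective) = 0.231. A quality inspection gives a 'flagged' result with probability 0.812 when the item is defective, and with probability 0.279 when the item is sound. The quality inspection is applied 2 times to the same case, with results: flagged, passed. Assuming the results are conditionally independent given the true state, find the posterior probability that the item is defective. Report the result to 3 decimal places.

Let H be the event that the item is defective; start with P(H) = 0.231. P('flagged'|H) = 0.812, P('flagged'|¬H) = 0.279.
Update on result 1 ('flagged'): P(H) ← 0.812·0.2310 / (0.812·0.2310 + 0.279·0.7690) = 0.18757/0.40212 = 0.4665.
Update on result 2 ('passed'): P(H) ← 0.188·0.4665 / (0.188·0.4665 + 0.721·0.5335) = 0.087693/0.47238 = 0.1856.

Posterior P(H) ≈ 0.186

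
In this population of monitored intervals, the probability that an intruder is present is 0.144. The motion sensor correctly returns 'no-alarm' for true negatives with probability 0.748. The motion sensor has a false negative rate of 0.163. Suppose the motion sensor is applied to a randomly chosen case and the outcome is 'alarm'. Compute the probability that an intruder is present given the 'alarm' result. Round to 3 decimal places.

P(H | E) ≈ 0.358

Write H for 'an intruder is present'. Prior odds H:¬H = 0.144/0.856 = 0.16822. For the 'alarm' outcome, the likelihood ratio is 0.837/0.252 = 3.3214.
Posterior odds = 0.16822 × 3.3214 = 0.55874, so P(H|E) = 0.55874/(1+0.55874) = 0.358.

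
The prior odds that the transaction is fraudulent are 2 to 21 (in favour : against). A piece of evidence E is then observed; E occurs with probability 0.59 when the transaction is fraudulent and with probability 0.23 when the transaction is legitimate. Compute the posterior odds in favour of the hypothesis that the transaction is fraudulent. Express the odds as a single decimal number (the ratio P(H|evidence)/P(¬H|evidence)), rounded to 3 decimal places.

Posterior odds ≈ 0.244

Prior odds = 2/21 = 0.095238.
Likelihood ratio for E = 0.59/0.23 = 2.5652.
Posterior odds = prior odds × LR = 0.24431.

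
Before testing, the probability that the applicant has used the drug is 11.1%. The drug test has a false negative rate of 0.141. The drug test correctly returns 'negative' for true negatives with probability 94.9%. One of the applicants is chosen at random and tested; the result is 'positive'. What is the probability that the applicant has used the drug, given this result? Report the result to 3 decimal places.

P(H | E) ≈ 0.678

Write H for 'the applicant has used the drug'. Prior odds H:¬H = 0.111/0.889 = 0.12486. For the 'positive' outcome, the likelihood ratio is 0.859/0.051 = 16.843.
Posterior odds = 0.12486 × 16.843 = 2.1030, so P(H|E) = 2.1030/(1+2.1030) = 0.678.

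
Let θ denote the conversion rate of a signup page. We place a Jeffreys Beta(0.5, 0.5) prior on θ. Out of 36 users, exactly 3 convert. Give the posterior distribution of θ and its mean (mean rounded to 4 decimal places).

Posterior: Beta(3.5, 33.5); mean ≈ 0.0946

Observing 3 successes and 33 failures updates Beta(0.5, 0.5) by adding the success and failure counts to the two shape parameters: α = 0.5+3 = 3.5, β = 0.5+33 = 33.5.
Posterior mean = α/(α+β) = 3.5/37 = 0.0946.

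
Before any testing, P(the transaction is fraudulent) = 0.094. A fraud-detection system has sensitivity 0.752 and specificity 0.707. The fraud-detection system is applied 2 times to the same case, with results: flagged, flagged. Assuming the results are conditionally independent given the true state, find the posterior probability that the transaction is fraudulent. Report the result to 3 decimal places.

Let H be the event that the transaction is fraudulent; start with P(H) = 0.094. P('flagged'|H) = 0.752, P('flagged'|¬H) = 0.293.
Update on result 1 ('flagged'): P(H) ← 0.752·0.0940 / (0.752·0.0940 + 0.293·0.9060) = 0.070688/0.33615 = 0.2103.
Update on result 2 ('flagged'): P(H) ← 0.752·0.2103 / (0.752·0.2103 + 0.293·0.7897) = 0.15814/0.38952 = 0.4060.

Posterior P(H) ≈ 0.406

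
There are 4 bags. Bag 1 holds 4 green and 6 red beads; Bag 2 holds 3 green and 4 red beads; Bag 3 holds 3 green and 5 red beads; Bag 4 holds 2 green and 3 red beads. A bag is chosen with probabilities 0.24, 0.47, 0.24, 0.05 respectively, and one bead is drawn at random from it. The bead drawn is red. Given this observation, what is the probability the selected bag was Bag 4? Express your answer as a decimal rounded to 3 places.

Posterior probability ≈ 0.051

Tabulate prior·likelihood by source: [1] prior 0.24, lik 0.6, product 0.1440; [2] prior 0.47, lik 0.5714, product 0.2686; [3] prior 0.24, lik 0.625, product 0.1500; [4] prior 0.05, lik 0.6, product 0.03000.
Normalizing constant = 0.59257; the posterior for Bag 4 is its product over the sum, 0.03000/0.59257 = 0.051.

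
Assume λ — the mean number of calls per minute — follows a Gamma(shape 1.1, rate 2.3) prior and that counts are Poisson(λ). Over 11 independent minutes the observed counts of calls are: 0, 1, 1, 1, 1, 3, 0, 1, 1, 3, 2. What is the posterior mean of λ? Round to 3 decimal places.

Posterior mean ≈ 1.135

Total count ∑xᵢ = 14 over n = 11 minutes.
Gamma is conjugate to the Poisson likelihood: posterior is Gamma(shape = 1.1+14 = 15.1, rate = 2.3+11 = 13.3).
E[λ | data] = 15.1/13.3 = 1.135.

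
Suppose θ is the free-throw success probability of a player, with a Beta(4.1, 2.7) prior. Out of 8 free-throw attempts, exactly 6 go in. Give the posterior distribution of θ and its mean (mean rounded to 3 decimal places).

Observing 6 successes and 2 failures updates Beta(4.1, 2.7) by adding the success and failure counts to the two shape parameters: α = 4.1+6 = 10.1, β = 2.7+2 = 4.7.
Posterior mean = α/(α+β) = 10.1/14.8 = 0.682.

Posterior: Beta(10.1, 4.7); mean ≈ 0.682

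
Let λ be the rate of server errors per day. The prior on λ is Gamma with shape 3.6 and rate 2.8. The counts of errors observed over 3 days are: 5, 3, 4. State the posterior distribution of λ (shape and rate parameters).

Posterior: Gamma(shape=15.6, rate=5.8)

Total count ∑xᵢ = 12 over n = 3 days.
Gamma is conjugate to the Poisson likelihood: posterior is Gamma(shape = 3.6+12 = 15.6, rate = 2.8+3 = 5.8).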